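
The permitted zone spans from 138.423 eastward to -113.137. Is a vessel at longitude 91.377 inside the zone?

Band width going east from +138.423° to -113.137°: ((-113.137 − 138.423) mod 360) = 108.440°.
Offset of +91.377° east of the west edge: ((91.377 − 138.423) mod 360) = 312.954°.
312.954° > 108.440° ⇒ outside.

No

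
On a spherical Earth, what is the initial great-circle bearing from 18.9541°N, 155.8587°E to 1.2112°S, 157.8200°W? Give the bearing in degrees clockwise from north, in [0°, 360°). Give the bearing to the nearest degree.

Δλ = -157.8200 − 155.8587 = -313.6787°; wrapped into (−180°, 180°]: 46.3213°.
θ = atan2( sin Δλ · cos φ₂ , cos φ₁ · sin φ₂ − sin φ₁ · cos φ₂ · cos Δλ )
  = atan2(0.72306, -0.24426) = 108.666° → normalised to [0°, 360°): 108.666°.

109°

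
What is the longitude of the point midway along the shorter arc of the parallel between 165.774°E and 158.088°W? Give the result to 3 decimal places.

Signed shortest Δλ from +165.774° to -158.088° is +36.138°.
Midpoint longitude = +165.774° + (+36.138°)/2 = +165.774° + 18.069° = +183.843°.
Normalise into (−180°, 180°]: -176.157°.
(The naïve average (+165.774 + -158.088)/2 = 3.843° is on the wrong side of the globe.)

176.157°W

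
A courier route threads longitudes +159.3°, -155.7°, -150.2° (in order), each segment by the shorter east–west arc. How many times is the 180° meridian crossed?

1

Leg 1: +159.3° → -155.7°, shortest Δλ = 45.0° (east) — crosses 180°.
Leg 2: -155.7° → -150.2°, shortest Δλ = 5.5° (east) — does not cross 180°.
Total crossings: 1.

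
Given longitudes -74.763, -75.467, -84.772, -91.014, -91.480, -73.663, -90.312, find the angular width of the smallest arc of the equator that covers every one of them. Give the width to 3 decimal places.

Sort the longitudes: -91.480°, -91.014°, -90.312°, -84.772°, -75.467°, -74.763°, -73.663°.
Eastward gaps between consecutive values (wrapping around): 0.466°, 0.702°, 5.540°, 9.305°, 0.704°, 1.100°, 342.183°.
Largest gap = 342.183° ⇒ minimal covering band is its complement: 360° − 342.183° = 17.817°.
Band runs from -91.480° eastward to -73.663°.

17.817°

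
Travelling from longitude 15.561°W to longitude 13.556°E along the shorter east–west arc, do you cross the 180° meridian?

No

Signed shortest Δλ = ((13.556 − -15.561 + 180) mod 360) − 180 = 29.117°.
Going east by 29.117° from -15.561° reaches +13.556° without touching 180°.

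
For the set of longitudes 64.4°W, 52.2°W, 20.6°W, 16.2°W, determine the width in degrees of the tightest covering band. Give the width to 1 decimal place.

Sort the longitudes: -64.4°, -52.2°, -20.6°, -16.2°.
Eastward gaps between consecutive values (wrapping around): 12.2°, 31.6°, 4.4°, 311.8°.
Largest gap = 311.8° ⇒ minimal covering band is its complement: 360° − 311.8° = 48.2°.
Band runs from -64.4° eastward to -16.2°.

48.2°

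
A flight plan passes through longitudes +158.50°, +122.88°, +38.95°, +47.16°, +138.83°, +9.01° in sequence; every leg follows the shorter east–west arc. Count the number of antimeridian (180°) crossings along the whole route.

0

Leg 1: +158.50° → +122.88°, shortest Δλ = -35.62° (west) — does not cross 180°.
Leg 2: +122.88° → +38.95°, shortest Δλ = -83.93° (west) — does not cross 180°.
Leg 3: +38.95° → +47.16°, shortest Δλ = 8.21° (east) — does not cross 180°.
Leg 4: +47.16° → +138.83°, shortest Δλ = 91.67° (east) — does not cross 180°.
Leg 5: +138.83° → +9.01°, shortest Δλ = -129.82° (west) — does not cross 180°.
Total crossings: 0.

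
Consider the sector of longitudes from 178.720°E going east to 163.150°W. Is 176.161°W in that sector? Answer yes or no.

Band width going east from +178.720° to -163.150°: ((-163.150 − 178.720) mod 360) = 18.130°.
Offset of -176.161° east of the west edge: ((-176.161 − 178.720) mod 360) = 5.119°.
5.119° ≤ 18.130° ⇒ inside.

Yes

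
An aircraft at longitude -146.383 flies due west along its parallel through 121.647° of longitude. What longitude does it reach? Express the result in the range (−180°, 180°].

Start at -146.383°; shift −121.647° → -268.030°.
-268.030° lies outside (−180°, 180°]; add 360° → +91.970°.

+91.970°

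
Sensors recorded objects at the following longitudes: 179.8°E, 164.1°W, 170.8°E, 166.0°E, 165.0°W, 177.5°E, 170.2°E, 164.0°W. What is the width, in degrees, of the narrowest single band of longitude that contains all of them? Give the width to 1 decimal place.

Sort the longitudes: -165.0°, -164.1°, -164.0°, +166.0°, +170.2°, +170.8°, +177.5°, +179.8°.
Eastward gaps between consecutive values (wrapping around): 0.9°, 0.1°, 330.0°, 4.2°, 0.6°, 6.7°, 2.3°, 15.2°.
Largest gap = 330.0° ⇒ minimal covering band is its complement: 360° − 330.0° = 30.0°.
Band runs from +166.0° eastward to -164.0°, crossing the antimeridian.

30.0°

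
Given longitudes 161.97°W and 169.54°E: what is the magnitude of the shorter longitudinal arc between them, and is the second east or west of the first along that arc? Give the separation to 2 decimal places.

28.49° west

Raw difference: 169.54 − -161.97 = 331.51°.
Normalise into (−180°, 180°]: 331.51° − 360° = -28.49°.
Negative ⇒ the second point lies to the west; separation 28.49°.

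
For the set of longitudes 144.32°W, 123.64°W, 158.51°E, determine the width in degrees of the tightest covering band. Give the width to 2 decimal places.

Sort the longitudes: -144.32°, -123.64°, +158.51°.
Eastward gaps between consecutive values (wrapping around): 20.68°, 282.15°, 57.17°.
Largest gap = 282.15° ⇒ minimal covering band is its complement: 360° − 282.15° = 77.85°.
Band runs from +158.51° eastward to -123.64°, crossing the antimeridian.

77.85°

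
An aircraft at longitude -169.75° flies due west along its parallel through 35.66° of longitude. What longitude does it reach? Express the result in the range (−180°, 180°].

+154.59°

Start at -169.75°; shift −35.66° → -205.41°.
-205.41° lies outside (−180°, 180°]; add 360° → +154.59°.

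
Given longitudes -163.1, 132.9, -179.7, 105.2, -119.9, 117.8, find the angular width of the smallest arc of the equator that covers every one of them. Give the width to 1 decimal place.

134.9°

Sort the longitudes: -179.7°, -163.1°, -119.9°, +105.2°, +117.8°, +132.9°.
Eastward gaps between consecutive values (wrapping around): 16.6°, 43.2°, 225.1°, 12.6°, 15.1°, 47.4°.
Largest gap = 225.1° ⇒ minimal covering band is its complement: 360° − 225.1° = 134.9°.
Band runs from +105.2° eastward to -119.9°, crossing the antimeridian.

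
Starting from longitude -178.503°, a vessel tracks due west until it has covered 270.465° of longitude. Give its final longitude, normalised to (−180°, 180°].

-88.968°

Start at -178.503°; shift −270.465° → -448.968°.
-448.968° lies outside (−180°, 180°]; add 360° → -88.968°.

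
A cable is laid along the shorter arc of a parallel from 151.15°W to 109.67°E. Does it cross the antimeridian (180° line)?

Naïve |109.67 − -151.15| = 260.82° > 180°, so the shorter arc goes the other way round — across 180°.
Signed shortest Δλ = ((109.67 − -151.15 + 180) mod 360) − 180 = -99.18°.
Going west by 99.18° from -151.15° passes through 180° before reaching +109.67°.

Yes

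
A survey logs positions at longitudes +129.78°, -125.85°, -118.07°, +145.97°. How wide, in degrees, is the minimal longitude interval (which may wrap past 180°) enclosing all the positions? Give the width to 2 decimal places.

112.15°

Sort the longitudes: -125.85°, -118.07°, +129.78°, +145.97°.
Eastward gaps between consecutive values (wrapping around): 7.78°, 247.85°, 16.19°, 88.18°.
Largest gap = 247.85° ⇒ minimal covering band is its complement: 360° − 247.85° = 112.15°.
Band runs from +129.78° eastward to -118.07°, crossing the antimeridian.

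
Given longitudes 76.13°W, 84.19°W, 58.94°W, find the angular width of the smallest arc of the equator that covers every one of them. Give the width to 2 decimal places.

Sort the longitudes: -84.19°, -76.13°, -58.94°.
Eastward gaps between consecutive values (wrapping around): 8.06°, 17.19°, 334.75°.
Largest gap = 334.75° ⇒ minimal covering band is its complement: 360° − 334.75° = 25.25°.
Band runs from -84.19° eastward to -58.94°.

25.25°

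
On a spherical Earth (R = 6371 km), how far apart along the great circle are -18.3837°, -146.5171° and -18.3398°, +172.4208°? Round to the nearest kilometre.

Δλ = 172.4208 − -146.5171 = 318.9379°; wrapped into (−180°, 180°]: -41.0621°.
Δφ = -18.3398 − -18.3837 = 0.0439°.
a = sin²(Δφ/2) + cos φ₁ · cos φ₂ · sin²(Δλ/2) = 0.110795.
c = 2·atan2(√a, √(1−a)) = 0.67867 rad → d = 6371·c ≈ 4323.79 km.

4324 km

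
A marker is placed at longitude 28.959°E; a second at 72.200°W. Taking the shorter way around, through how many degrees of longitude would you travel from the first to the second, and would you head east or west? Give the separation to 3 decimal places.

Raw difference: -72.200 − 28.959 = -101.159°.
Normalise into (−180°, 180°]: -101.159° stays -101.159°.
Negative ⇒ the second point lies to the west; separation 101.159°.

101.159° west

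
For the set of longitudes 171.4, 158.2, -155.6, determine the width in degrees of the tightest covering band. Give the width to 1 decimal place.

46.2°

Sort the longitudes: -155.6°, +158.2°, +171.4°.
Eastward gaps between consecutive values (wrapping around): 313.8°, 13.2°, 33.0°.
Largest gap = 313.8° ⇒ minimal covering band is its complement: 360° − 313.8° = 46.2°.
Band runs from +158.2° eastward to -155.6°, crossing the antimeridian.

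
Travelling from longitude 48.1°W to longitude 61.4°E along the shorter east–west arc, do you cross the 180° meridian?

No

Signed shortest Δλ = ((61.4 − -48.1 + 180) mod 360) − 180 = 109.5°.
Going east by 109.5° from -48.1° reaches +61.4° without touching 180°.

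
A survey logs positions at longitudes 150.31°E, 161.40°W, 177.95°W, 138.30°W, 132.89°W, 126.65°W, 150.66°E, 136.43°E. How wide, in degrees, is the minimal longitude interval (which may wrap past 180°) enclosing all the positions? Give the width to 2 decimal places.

96.92°

Sort the longitudes: -177.95°, -161.40°, -138.30°, -132.89°, -126.65°, +136.43°, +150.31°, +150.66°.
Eastward gaps between consecutive values (wrapping around): 16.55°, 23.10°, 5.41°, 6.24°, 263.08°, 13.88°, 0.35°, 31.39°.
Largest gap = 263.08° ⇒ minimal covering band is its complement: 360° − 263.08° = 96.92°.
Band runs from +136.43° eastward to -126.65°, crossing the antimeridian.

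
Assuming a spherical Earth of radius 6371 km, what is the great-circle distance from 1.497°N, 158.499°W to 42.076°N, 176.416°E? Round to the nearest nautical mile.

2786 nmi

Δλ = 176.416 − -158.499 = 334.915°; wrapped into (−180°, 180°]: -25.085°.
Δφ = 42.076 − 1.497 = 40.579°.
a = sin²(Δφ/2) + cos φ₁ · cos φ₂ · sin²(Δλ/2) = 0.155238.
c = 2·atan2(√a, √(1−a)) = 0.80996 rad → d = 6371·c ≈ 5160.29 km ≈ 2786.33 nmi.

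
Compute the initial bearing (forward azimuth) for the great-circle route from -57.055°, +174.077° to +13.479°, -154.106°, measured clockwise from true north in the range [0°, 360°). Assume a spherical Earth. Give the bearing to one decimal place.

32.0°

Δλ = -154.106 − 174.077 = -328.183°; wrapped into (−180°, 180°]: 31.817°.
θ = atan2( sin Δλ · cos φ₂ , cos φ₁ · sin φ₂ − sin φ₁ · cos φ₂ · cos Δλ )
  = atan2(0.51269, 0.82021) = 32.008° → normalised to [0°, 360°): 32.008°.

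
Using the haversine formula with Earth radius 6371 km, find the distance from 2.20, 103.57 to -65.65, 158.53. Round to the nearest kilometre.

8714 km

Δλ = 158.53 − 103.57 = 54.96°.
Δφ = -65.65 − 2.20 = -67.85°.
a = sin²(Δφ/2) + cos φ₁ · cos φ₂ · sin²(Δλ/2) = 0.399210.
c = 2·atan2(√a, √(1−a)) = 1.36783 rad → d = 6371·c ≈ 8714.42 km.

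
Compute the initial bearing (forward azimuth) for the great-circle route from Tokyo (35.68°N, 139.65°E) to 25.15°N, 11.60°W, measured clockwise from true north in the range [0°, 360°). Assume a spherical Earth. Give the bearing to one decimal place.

331.7°

Δλ = -11.60 − 139.65 = -151.25°.
θ = atan2( sin Δλ · cos φ₂ , cos φ₁ · sin φ₂ − sin φ₁ · cos φ₂ · cos Δλ )
  = atan2(-0.43539, 0.80809) = -28.315° → normalised to [0°, 360°): 331.685°.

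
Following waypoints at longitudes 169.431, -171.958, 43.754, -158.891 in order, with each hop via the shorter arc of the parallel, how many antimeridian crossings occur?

Leg 1: +169.431° → -171.958°, shortest Δλ = 18.611° (east) — crosses 180°.
Leg 2: -171.958° → +43.754°, shortest Δλ = -144.288° (west) — crosses 180°.
Leg 3: +43.754° → -158.891°, shortest Δλ = 157.355° (east) — crosses 180°.
Total crossings: 3.

3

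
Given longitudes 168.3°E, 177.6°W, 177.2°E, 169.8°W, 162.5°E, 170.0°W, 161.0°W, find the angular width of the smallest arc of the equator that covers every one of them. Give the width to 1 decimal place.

Sort the longitudes: -177.6°, -170.0°, -169.8°, -161.0°, +162.5°, +168.3°, +177.2°.
Eastward gaps between consecutive values (wrapping around): 7.6°, 0.2°, 8.8°, 323.5°, 5.8°, 8.9°, 5.2°.
Largest gap = 323.5° ⇒ minimal covering band is its complement: 360° − 323.5° = 36.5°.
Band runs from +162.5° eastward to -161.0°, crossing the antimeridian.

36.5°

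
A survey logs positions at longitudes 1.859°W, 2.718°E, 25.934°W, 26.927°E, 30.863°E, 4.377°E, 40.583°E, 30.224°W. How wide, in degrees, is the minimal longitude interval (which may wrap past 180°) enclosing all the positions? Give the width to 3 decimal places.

Sort the longitudes: -30.224°, -25.934°, -1.859°, +2.718°, +4.377°, +26.927°, +30.863°, +40.583°.
Eastward gaps between consecutive values (wrapping around): 4.290°, 24.075°, 4.577°, 1.659°, 22.550°, 3.936°, 9.720°, 289.193°.
Largest gap = 289.193° ⇒ minimal covering band is its complement: 360° − 289.193° = 70.807°.
Band runs from -30.224° eastward to +40.583°.

70.807°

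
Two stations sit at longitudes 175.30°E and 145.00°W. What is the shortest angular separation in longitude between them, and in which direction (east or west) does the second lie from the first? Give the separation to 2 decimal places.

Raw difference: -145.00 − 175.30 = -320.3°.
Normalise into (−180°, 180°]: -320.3° + 360° = 39.7°.
Positive ⇒ the second point lies to the east; separation 39.70°.

39.70° east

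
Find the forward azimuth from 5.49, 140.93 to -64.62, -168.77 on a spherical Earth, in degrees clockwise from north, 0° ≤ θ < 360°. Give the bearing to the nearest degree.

160°

Δλ = -168.77 − 140.93 = -309.70°; wrapped into (−180°, 180°]: 50.30°.
θ = atan2( sin Δλ · cos φ₂ , cos φ₁ · sin φ₂ − sin φ₁ · cos φ₂ · cos Δλ )
  = atan2(0.32978, -0.92553) = 160.388° → normalised to [0°, 360°): 160.388°.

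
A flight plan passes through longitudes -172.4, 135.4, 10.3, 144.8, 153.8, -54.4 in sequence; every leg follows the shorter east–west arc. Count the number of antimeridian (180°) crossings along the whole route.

2

Leg 1: -172.4° → +135.4°, shortest Δλ = -52.2° (west) — crosses 180°.
Leg 2: +135.4° → +10.3°, shortest Δλ = -125.1° (west) — does not cross 180°.
Leg 3: +10.3° → +144.8°, shortest Δλ = 134.5° (east) — does not cross 180°.
Leg 4: +144.8° → +153.8°, shortest Δλ = 9.0° (east) — does not cross 180°.
Leg 5: +153.8° → -54.4°, shortest Δλ = 151.8° (east) — crosses 180°.
Total crossings: 2.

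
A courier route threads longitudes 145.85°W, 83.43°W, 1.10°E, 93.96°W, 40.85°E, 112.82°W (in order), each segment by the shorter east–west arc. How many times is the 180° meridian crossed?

Leg 1: -145.85° → -83.43°, shortest Δλ = 62.42° (east) — does not cross 180°.
Leg 2: -83.43° → +1.10°, shortest Δλ = 84.53° (east) — does not cross 180°.
Leg 3: +1.10° → -93.96°, shortest Δλ = -95.06° (west) — does not cross 180°.
Leg 4: -93.96° → +40.85°, shortest Δλ = 134.81° (east) — does not cross 180°.
Leg 5: +40.85° → -112.82°, shortest Δλ = -153.67° (west) — does not cross 180°.
Total crossings: 0.

0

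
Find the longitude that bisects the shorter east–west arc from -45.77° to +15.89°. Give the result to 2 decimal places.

Signed shortest Δλ from -45.77° to +15.89° is +61.66°.
Midpoint longitude = -45.77° + (+61.66°)/2 = -45.77° + 30.83° = -14.94°.

-14.94°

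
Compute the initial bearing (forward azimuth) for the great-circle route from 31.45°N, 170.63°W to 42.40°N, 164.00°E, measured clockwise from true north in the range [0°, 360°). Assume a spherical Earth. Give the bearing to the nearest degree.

Δλ = 164.00 − -170.63 = 334.63°; wrapped into (−180°, 180°]: -25.37°.
θ = atan2( sin Δλ · cos φ₂ , cos φ₁ · sin φ₂ − sin φ₁ · cos φ₂ · cos Δλ )
  = atan2(-0.31640, 0.22711) = -54.329° → normalised to [0°, 360°): 305.671°.

306°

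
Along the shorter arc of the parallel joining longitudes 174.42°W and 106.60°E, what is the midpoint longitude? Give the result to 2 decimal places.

Signed shortest Δλ from -174.42° to +106.60° is -78.98°.
Midpoint longitude = -174.42° + (-78.98°)/2 = -174.42° − 39.49° = -213.91°.
Normalise into (−180°, 180°]: +146.09°.
(The naïve average (-174.42 + +106.60)/2 = -33.91° is on the wrong side of the globe.)

146.09°E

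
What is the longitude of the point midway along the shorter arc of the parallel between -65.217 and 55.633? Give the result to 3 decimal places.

-4.792°

Signed shortest Δλ from -65.217° to +55.633° is +120.850°.
Midpoint longitude = -65.217° + (+120.850°)/2 = -65.217° + 60.425° = -4.792°.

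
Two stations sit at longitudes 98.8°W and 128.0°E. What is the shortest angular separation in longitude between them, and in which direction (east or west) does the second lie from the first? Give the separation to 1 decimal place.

133.2° west

Raw difference: 128.0 − -98.8 = 226.8°.
Normalise into (−180°, 180°]: 226.8° − 360° = -133.2°.
Negative ⇒ the second point lies to the west; separation 133.2°.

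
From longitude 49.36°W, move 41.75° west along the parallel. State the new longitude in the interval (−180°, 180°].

Start at -49.36°; shift −41.75° → -91.11°.
-91.11° already lies in (−180°, 180°].

91.11°W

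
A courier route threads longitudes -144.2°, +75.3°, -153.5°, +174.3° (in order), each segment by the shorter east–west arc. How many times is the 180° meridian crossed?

Leg 1: -144.2° → +75.3°, shortest Δλ = -140.5° (west) — crosses 180°.
Leg 2: +75.3° → -153.5°, shortest Δλ = 131.2° (east) — crosses 180°.
Leg 3: -153.5° → +174.3°, shortest Δλ = -32.2° (west) — crosses 180°.
Total crossings: 3.

3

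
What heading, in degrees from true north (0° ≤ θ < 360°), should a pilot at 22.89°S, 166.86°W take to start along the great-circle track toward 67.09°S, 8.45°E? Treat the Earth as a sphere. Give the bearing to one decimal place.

Δλ = 8.45 − -166.86 = 175.31°.
θ = atan2( sin Δλ · cos φ₂ , cos φ₁ · sin φ₂ − sin φ₁ · cos φ₂ · cos Δλ )
  = atan2(0.03183, -0.99949) = 178.176° → normalised to [0°, 360°): 178.176°.

178.2°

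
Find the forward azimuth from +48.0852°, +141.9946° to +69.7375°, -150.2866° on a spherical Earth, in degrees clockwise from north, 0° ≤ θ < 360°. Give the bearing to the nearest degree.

Δλ = -150.2866 − 141.9946 = -292.2812°; wrapped into (−180°, 180°]: 67.7188°.
θ = atan2( sin Δλ · cos φ₂ , cos φ₁ · sin φ₂ − sin φ₁ · cos φ₂ · cos Δλ )
  = atan2(0.32046, 0.52897) = 31.208° → normalised to [0°, 360°): 31.208°.

31°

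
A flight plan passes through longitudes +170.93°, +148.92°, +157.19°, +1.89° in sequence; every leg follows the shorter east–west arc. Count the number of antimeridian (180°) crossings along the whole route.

Leg 1: +170.93° → +148.92°, shortest Δλ = -22.01° (west) — does not cross 180°.
Leg 2: +148.92° → +157.19°, shortest Δλ = 8.27° (east) — does not cross 180°.
Leg 3: +157.19° → +1.89°, shortest Δλ = -155.3° (west) — does not cross 180°.
Total crossings: 0.

0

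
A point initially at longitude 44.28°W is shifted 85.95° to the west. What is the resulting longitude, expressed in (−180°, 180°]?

130.23°W

Start at -44.28°; shift −85.95° → -130.23°.
-130.23° already lies in (−180°, 180°].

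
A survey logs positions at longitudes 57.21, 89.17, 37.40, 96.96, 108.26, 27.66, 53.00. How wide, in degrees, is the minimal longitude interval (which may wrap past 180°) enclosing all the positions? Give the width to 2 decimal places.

80.60°

Sort the longitudes: +27.66°, +37.40°, +53.00°, +57.21°, +89.17°, +96.96°, +108.26°.
Eastward gaps between consecutive values (wrapping around): 9.74°, 15.60°, 4.21°, 31.96°, 7.79°, 11.30°, 279.40°.
Largest gap = 279.40° ⇒ minimal covering band is its complement: 360° − 279.40° = 80.60°.
Band runs from +27.66° eastward to +108.26°.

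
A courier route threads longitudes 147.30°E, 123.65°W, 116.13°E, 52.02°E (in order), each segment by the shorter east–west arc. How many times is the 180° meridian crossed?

Leg 1: +147.30° → -123.65°, shortest Δλ = 89.05° (east) — crosses 180°.
Leg 2: -123.65° → +116.13°, shortest Δλ = -120.22° (west) — crosses 180°.
Leg 3: +116.13° → +52.02°, shortest Δλ = -64.11° (west) — does not cross 180°.
Total crossings: 2.

2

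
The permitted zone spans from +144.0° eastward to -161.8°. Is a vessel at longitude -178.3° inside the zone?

Band width going east from +144.0° to -161.8°: ((-161.8 − 144.0) mod 360) = 54.2°.
Offset of -178.3° east of the west edge: ((-178.3 − 144.0) mod 360) = 37.7°.
37.7° ≤ 54.2° ⇒ inside.

Yes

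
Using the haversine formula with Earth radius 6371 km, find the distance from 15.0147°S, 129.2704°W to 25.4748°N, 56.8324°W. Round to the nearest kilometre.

Δλ = -56.8324 − -129.2704 = 72.4380°.
Δφ = 25.4748 − -15.0147 = 40.4895°.
a = sin²(Δφ/2) + cos φ₁ · cos φ₂ · sin²(Δλ/2) = 0.424164.
c = 2·atan2(√a, √(1−a)) = 1.41854 rad → d = 6371·c ≈ 9037.49 km.

9037 km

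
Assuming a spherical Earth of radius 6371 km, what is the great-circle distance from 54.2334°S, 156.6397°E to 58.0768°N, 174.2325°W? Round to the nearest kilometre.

12760 km

Δλ = -174.2325 − 156.6397 = -330.8722°; wrapped into (−180°, 180°]: 29.1278°.
Δφ = 58.0768 − -54.2334 = 112.3102°.
a = sin²(Δφ/2) + cos φ₁ · cos φ₂ · sin²(Δλ/2) = 0.709353.
c = 2·atan2(√a, √(1−a)) = 2.00282 rad → d = 6371·c ≈ 12759.95 km.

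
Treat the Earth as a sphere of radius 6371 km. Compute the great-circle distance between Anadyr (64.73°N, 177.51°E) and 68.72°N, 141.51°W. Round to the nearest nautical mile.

981 nmi

Δλ = -141.51 − 177.51 = -319.02°; wrapped into (−180°, 180°]: 40.98°.
Δφ = 68.72 − 64.73 = 3.99°.
a = sin²(Δφ/2) + cos φ₁ · cos φ₂ · sin²(Δλ/2) = 0.020195.
c = 2·atan2(√a, √(1−a)) = 0.28519 rad → d = 6371·c ≈ 1816.92 km ≈ 981.06 nmi.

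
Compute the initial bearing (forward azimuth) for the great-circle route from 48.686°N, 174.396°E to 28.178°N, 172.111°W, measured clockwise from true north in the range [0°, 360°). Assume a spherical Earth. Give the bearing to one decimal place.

148.2°

Δλ = -172.111 − 174.396 = -346.507°; wrapped into (−180°, 180°]: 13.493°.
θ = atan2( sin Δλ · cos φ₂ , cos φ₁ · sin φ₂ − sin φ₁ · cos φ₂ · cos Δλ )
  = atan2(0.20567, -0.33206) = 148.227° → normalised to [0°, 360°): 148.227°.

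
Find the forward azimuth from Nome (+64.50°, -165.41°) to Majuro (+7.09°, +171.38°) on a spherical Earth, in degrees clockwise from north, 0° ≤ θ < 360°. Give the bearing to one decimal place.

206.9°

Δλ = 171.38 − -165.41 = 336.79°; wrapped into (−180°, 180°]: -23.21°.
θ = atan2( sin Δλ · cos φ₂ , cos φ₁ · sin φ₂ − sin φ₁ · cos φ₂ · cos Δλ )
  = atan2(-0.39109, -0.77006) = -153.075° → normalised to [0°, 360°): 206.925°.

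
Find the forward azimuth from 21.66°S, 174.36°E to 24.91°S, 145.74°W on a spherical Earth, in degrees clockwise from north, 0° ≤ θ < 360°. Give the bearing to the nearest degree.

Δλ = -145.74 − 174.36 = -320.10°; wrapped into (−180°, 180°]: 39.90°.
θ = atan2( sin Δλ · cos φ₂ , cos φ₁ · sin φ₂ − sin φ₁ · cos φ₂ · cos Δλ )
  = atan2(0.58178, -0.13464) = 103.030° → normalised to [0°, 360°): 103.030°.

103°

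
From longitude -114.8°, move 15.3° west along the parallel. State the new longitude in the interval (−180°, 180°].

Start at -114.8°; shift −15.3° → -130.1°.
-130.1° already lies in (−180°, 180°].

-130.1°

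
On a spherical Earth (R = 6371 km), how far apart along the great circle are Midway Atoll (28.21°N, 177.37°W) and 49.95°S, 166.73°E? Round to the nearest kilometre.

Δλ = 166.73 − -177.37 = 344.10°; wrapped into (−180°, 180°]: -15.90°.
Δφ = -49.95 − 28.21 = -78.16°.
a = sin²(Δφ/2) + cos φ₁ · cos φ₂ · sin²(Δλ/2) = 0.408257.
c = 2·atan2(√a, √(1−a)) = 1.38627 rad → d = 6371·c ≈ 8831.90 km.

8832 km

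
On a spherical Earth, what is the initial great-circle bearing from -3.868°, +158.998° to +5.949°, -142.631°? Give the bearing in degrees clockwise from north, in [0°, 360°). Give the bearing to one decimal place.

80.7°

Δλ = -142.631 − 158.998 = -301.629°; wrapped into (−180°, 180°]: 58.371°.
θ = atan2( sin Δλ · cos φ₂ , cos φ₁ · sin φ₂ − sin φ₁ · cos φ₂ · cos Δλ )
  = atan2(0.84688, 0.13859) = 80.706° → normalised to [0°, 360°): 80.706°.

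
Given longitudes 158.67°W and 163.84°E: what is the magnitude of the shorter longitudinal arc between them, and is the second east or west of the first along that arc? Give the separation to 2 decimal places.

37.49° west

Raw difference: 163.84 − -158.67 = 322.51°.
Normalise into (−180°, 180°]: 322.51° − 360° = -37.49°.
Negative ⇒ the second point lies to the west; separation 37.49°.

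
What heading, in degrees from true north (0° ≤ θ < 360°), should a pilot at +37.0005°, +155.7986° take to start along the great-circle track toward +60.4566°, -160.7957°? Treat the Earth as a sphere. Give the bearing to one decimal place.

Δλ = -160.7957 − 155.7986 = -316.5943°; wrapped into (−180°, 180°]: 43.4057°.
θ = atan2( sin Δλ · cos φ₂ , cos φ₁ · sin φ₂ − sin φ₁ · cos φ₂ · cos Δλ )
  = atan2(0.33883, 0.47921) = 35.263° → normalised to [0°, 360°): 35.263°.

35.3°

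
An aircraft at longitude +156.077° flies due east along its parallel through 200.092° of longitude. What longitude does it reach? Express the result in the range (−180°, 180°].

-3.831°

Start at +156.077°; shift +200.092° → +356.169°.
+356.169° lies outside (−180°, 180°]; subtract 360° → -3.831°.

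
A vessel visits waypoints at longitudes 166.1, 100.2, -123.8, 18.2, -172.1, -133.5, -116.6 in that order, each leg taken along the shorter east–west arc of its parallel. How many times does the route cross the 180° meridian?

2

Leg 1: +166.1° → +100.2°, shortest Δλ = -65.9° (west) — does not cross 180°.
Leg 2: +100.2° → -123.8°, shortest Δλ = 136.0° (east) — crosses 180°.
Leg 3: -123.8° → +18.2°, shortest Δλ = 142.0° (east) — does not cross 180°.
Leg 4: +18.2° → -172.1°, shortest Δλ = 169.7° (east) — crosses 180°.
Leg 5: -172.1° → -133.5°, shortest Δλ = 38.6° (east) — does not cross 180°.
Leg 6: -133.5° → -116.6°, shortest Δλ = 16.9° (east) — does not cross 180°.
Total crossings: 2.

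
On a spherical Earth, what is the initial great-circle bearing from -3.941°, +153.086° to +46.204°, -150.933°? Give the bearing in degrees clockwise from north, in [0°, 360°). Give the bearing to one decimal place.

37.5°

Δλ = -150.933 − 153.086 = -304.019°; wrapped into (−180°, 180°]: 55.981°.
θ = atan2( sin Δλ · cos φ₂ , cos φ₁ · sin φ₂ − sin φ₁ · cos φ₂ · cos Δλ )
  = atan2(0.57364, 0.74671) = 37.532° → normalised to [0°, 360°): 37.532°.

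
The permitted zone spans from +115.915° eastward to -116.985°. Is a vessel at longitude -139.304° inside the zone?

Yes

Band width going east from +115.915° to -116.985°: ((-116.985 − 115.915) mod 360) = 127.100°.
Offset of -139.304° east of the west edge: ((-139.304 − 115.915) mod 360) = 104.781°.
104.781° ≤ 127.100° ⇒ inside.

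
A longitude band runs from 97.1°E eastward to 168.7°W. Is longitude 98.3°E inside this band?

Band width going east from +97.1° to -168.7°: ((-168.7 − 97.1) mod 360) = 94.2°.
Offset of +98.3° east of the west edge: ((98.3 − 97.1) mod 360) = 1.2°.
1.2° ≤ 94.2° ⇒ inside.

Yes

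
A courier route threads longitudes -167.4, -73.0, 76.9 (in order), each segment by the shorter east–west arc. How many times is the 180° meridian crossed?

0

Leg 1: -167.4° → -73.0°, shortest Δλ = 94.4° (east) — does not cross 180°.
Leg 2: -73.0° → +76.9°, shortest Δλ = 149.9° (east) — does not cross 180°.
Total crossings: 0.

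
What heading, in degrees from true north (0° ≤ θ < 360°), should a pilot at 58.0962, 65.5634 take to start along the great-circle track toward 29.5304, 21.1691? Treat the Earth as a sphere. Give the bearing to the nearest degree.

246°

Δλ = 21.1691 − 65.5634 = -44.3943°.
θ = atan2( sin Δλ · cos φ₂ , cos φ₁ · sin φ₂ − sin φ₁ · cos φ₂ · cos Δλ )
  = atan2(-0.60871, -0.26731) = -113.708° → normalised to [0°, 360°): 246.292°.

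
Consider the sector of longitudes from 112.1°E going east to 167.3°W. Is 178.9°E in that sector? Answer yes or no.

Yes

Band width going east from +112.1° to -167.3°: ((-167.3 − 112.1) mod 360) = 80.6°.
Offset of +178.9° east of the west edge: ((178.9 − 112.1) mod 360) = 66.8°.
66.8° ≤ 80.6° ⇒ inside.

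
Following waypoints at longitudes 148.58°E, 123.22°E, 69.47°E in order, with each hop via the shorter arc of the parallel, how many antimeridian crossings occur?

0

Leg 1: +148.58° → +123.22°, shortest Δλ = -25.36° (west) — does not cross 180°.
Leg 2: +123.22° → +69.47°, shortest Δλ = -53.75° (west) — does not cross 180°.
Total crossings: 0.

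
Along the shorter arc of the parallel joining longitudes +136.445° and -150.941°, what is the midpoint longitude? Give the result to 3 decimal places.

+172.752°

Signed shortest Δλ from +136.445° to -150.941° is +72.614°.
Midpoint longitude = +136.445° + (+72.614°)/2 = +136.445° + 36.307° = +172.752°.
(The naïve average (+136.445 + -150.941)/2 = -7.248° is on the wrong side of the globe.)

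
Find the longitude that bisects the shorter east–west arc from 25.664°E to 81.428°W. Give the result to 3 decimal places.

27.882°W

Signed shortest Δλ from +25.664° to -81.428° is -107.092°.
Midpoint longitude = +25.664° + (-107.092°)/2 = +25.664° − 53.546° = -27.882°.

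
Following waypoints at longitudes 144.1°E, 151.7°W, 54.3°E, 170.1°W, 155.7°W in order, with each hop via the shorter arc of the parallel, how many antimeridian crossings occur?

3

Leg 1: +144.1° → -151.7°, shortest Δλ = 64.2° (east) — crosses 180°.
Leg 2: -151.7° → +54.3°, shortest Δλ = -154.0° (west) — crosses 180°.
Leg 3: +54.3° → -170.1°, shortest Δλ = 135.6° (east) — crosses 180°.
Leg 4: -170.1° → -155.7°, shortest Δλ = 14.4° (east) — does not cross 180°.
Total crossings: 3.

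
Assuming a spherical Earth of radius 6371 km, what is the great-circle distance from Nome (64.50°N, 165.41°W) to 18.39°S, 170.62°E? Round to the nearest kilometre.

Δλ = 170.62 − -165.41 = 336.03°; wrapped into (−180°, 180°]: -23.97°.
Δφ = -18.39 − 64.50 = -82.89°.
a = sin²(Δφ/2) + cos φ₁ · cos φ₂ · sin²(Δλ/2) = 0.455729.
c = 2·atan2(√a, √(1−a)) = 1.48214 rad → d = 6371·c ≈ 9442.70 km.

9443 km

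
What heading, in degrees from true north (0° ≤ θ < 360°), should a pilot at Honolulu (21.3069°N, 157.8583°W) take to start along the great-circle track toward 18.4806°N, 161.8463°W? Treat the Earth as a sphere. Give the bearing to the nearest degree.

234°

Δλ = -161.8463 − -157.8583 = -3.9880°.
θ = atan2( sin Δλ · cos φ₂ , cos φ₁ · sin φ₂ − sin φ₁ · cos φ₂ · cos Δλ )
  = atan2(-0.06596, -0.04847) = -126.312° → normalised to [0°, 360°): 233.688°.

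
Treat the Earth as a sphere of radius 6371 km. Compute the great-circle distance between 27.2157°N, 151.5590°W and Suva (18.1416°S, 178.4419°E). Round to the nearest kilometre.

Δλ = 178.4419 − -151.5590 = 330.0009°; wrapped into (−180°, 180°]: -29.9991°.
Δφ = -18.1416 − 27.2157 = -45.3573°.
a = sin²(Δφ/2) + cos φ₁ · cos φ₂ · sin²(Δλ/2) = 0.205265.
c = 2·atan2(√a, √(1−a)) = 0.94039 rad → d = 6371·c ≈ 5991.25 km.

5991 km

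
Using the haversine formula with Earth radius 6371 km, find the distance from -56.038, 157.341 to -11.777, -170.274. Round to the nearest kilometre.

5656 km

Δλ = -170.274 − 157.341 = -327.615°; wrapped into (−180°, 180°]: 32.385°.
Δφ = -11.777 − -56.038 = 44.261°.
a = sin²(Δφ/2) + cos φ₁ · cos φ₂ · sin²(Δλ/2) = 0.184445.
c = 2·atan2(√a, √(1−a)) = 0.88781 rad → d = 6371·c ≈ 5656.25 km.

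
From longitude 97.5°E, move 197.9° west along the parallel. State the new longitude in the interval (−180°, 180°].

Start at +97.5°; shift −197.9° → -100.4°.
-100.4° already lies in (−180°, 180°].

100.4°W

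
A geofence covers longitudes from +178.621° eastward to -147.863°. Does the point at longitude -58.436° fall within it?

Band width going east from +178.621° to -147.863°: ((-147.863 − 178.621) mod 360) = 33.516°.
Offset of -58.436° east of the west edge: ((-58.436 − 178.621) mod 360) = 122.943°.
122.943° > 33.516° ⇒ outside.

No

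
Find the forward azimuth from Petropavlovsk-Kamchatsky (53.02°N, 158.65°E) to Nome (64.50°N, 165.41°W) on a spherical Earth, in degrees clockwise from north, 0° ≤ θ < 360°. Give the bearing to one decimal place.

Δλ = -165.41 − 158.65 = -324.06°; wrapped into (−180°, 180°]: 35.94°.
θ = atan2( sin Δλ · cos φ₂ , cos φ₁ · sin φ₂ − sin φ₁ · cos φ₂ · cos Δλ )
  = atan2(0.25268, 0.26450) = 43.692° → normalised to [0°, 360°): 43.692°.

43.7°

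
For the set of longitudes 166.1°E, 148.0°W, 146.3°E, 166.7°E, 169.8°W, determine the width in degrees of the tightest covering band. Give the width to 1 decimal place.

65.7°

Sort the longitudes: -169.8°, -148.0°, +146.3°, +166.1°, +166.7°.
Eastward gaps between consecutive values (wrapping around): 21.8°, 294.3°, 19.8°, 0.6°, 23.5°.
Largest gap = 294.3° ⇒ minimal covering band is its complement: 360° − 294.3° = 65.7°.
Band runs from +146.3° eastward to -148.0°, crossing the antimeridian.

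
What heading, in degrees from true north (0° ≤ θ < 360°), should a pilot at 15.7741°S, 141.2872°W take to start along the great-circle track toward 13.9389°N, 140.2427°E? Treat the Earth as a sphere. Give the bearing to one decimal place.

286.7°

Δλ = 140.2427 − -141.2872 = 281.5299°; wrapped into (−180°, 180°]: -78.4701°.
θ = atan2( sin Δλ · cos φ₂ , cos φ₁ · sin φ₂ − sin φ₁ · cos φ₂ · cos Δλ )
  = atan2(-0.95097, 0.28455) = -73.342° → normalised to [0°, 360°): 286.658°.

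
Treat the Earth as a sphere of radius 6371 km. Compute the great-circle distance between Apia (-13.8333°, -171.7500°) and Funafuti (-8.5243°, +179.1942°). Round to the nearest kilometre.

1150 km

Δλ = 179.1942 − -171.7500 = 350.9442°; wrapped into (−180°, 180°]: -9.0558°.
Δφ = -8.5243 − -13.8333 = 5.3090°.
a = sin²(Δφ/2) + cos φ₁ · cos φ₂ · sin²(Δλ/2) = 0.008130.
c = 2·atan2(√a, √(1−a)) = 0.18057 rad → d = 6371·c ≈ 1150.43 km.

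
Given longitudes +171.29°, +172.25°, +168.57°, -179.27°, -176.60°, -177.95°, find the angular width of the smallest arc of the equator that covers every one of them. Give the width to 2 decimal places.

14.83°

Sort the longitudes: -179.27°, -177.95°, -176.60°, +168.57°, +171.29°, +172.25°.
Eastward gaps between consecutive values (wrapping around): 1.32°, 1.35°, 345.17°, 2.72°, 0.96°, 8.48°.
Largest gap = 345.17° ⇒ minimal covering band is its complement: 360° − 345.17° = 14.83°.
Band runs from +168.57° eastward to -176.60°, crossing the antimeridian.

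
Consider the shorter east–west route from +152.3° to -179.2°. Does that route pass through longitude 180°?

Yes

Naïve |-179.2 − 152.3| = 331.5° > 180°, so the shorter arc goes the other way round — across 180°.
Signed shortest Δλ = ((-179.2 − 152.3 + 180) mod 360) − 180 = 28.5°.
Going east by 28.5° from +152.3° passes through 180° before reaching -179.2°.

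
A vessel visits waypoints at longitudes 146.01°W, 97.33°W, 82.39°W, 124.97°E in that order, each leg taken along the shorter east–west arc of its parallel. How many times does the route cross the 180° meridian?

1

Leg 1: -146.01° → -97.33°, shortest Δλ = 48.68° (east) — does not cross 180°.
Leg 2: -97.33° → -82.39°, shortest Δλ = 14.94° (east) — does not cross 180°.
Leg 3: -82.39° → +124.97°, shortest Δλ = -152.64° (west) — crosses 180°.
Total crossings: 1.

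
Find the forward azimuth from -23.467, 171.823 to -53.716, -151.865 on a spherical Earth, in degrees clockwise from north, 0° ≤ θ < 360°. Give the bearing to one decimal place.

147.5°

Δλ = -151.865 − 171.823 = -323.688°; wrapped into (−180°, 180°]: 36.312°.
θ = atan2( sin Δλ · cos φ₂ , cos φ₁ · sin φ₂ − sin φ₁ · cos φ₂ · cos Δλ )
  = atan2(0.35045, -0.54952) = 147.473° → normalised to [0°, 360°): 147.473°.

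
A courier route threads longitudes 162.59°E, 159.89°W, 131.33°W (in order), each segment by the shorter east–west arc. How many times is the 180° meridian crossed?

1

Leg 1: +162.59° → -159.89°, shortest Δλ = 37.52° (east) — crosses 180°.
Leg 2: -159.89° → -131.33°, shortest Δλ = 28.56° (east) — does not cross 180°.
Total crossings: 1.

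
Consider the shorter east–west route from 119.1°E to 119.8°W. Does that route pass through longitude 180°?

Naïve |-119.8 − 119.1| = 238.9° > 180°, so the shorter arc goes the other way round — across 180°.
Signed shortest Δλ = ((-119.8 − 119.1 + 180) mod 360) − 180 = 121.1°.
Going east by 121.1° from +119.1° passes through 180° before reaching -119.8°.

Yes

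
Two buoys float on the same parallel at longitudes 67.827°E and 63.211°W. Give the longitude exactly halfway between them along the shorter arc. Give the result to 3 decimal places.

2.308°E

Signed shortest Δλ from +67.827° to -63.211° is -131.038°.
Midpoint longitude = +67.827° + (-131.038°)/2 = +67.827° − 65.519° = +2.308°.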